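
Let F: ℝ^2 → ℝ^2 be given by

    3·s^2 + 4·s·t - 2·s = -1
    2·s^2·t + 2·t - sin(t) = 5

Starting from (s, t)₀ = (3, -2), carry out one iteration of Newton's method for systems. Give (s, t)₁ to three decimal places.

At (3, -2): F = (-2.000, -44.09070).
Jacobian J = [[6·s + 4·t - 2, 4·s], [4·s·t, 2·s^2 - cos(t) + 2]].
At the point, J = [[8.000, 12.000], [-24.000, 20.41615]] (det J = 451.32917).
Solving J·Δ = −F gives Δ = (-1.082, 0.888).
Then the next iterate is (s, t)₁ = (1.918, -1.112).

(1.918, -1.112)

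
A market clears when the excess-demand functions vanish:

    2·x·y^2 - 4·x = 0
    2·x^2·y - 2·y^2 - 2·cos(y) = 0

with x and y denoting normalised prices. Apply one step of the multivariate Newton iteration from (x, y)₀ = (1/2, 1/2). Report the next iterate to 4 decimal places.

(-2.8021, -9.3075)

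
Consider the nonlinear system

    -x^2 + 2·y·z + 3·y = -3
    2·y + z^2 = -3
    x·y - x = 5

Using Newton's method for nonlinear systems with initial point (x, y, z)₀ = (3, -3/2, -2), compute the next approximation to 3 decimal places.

(0.784, 0.820, 0.160)

At (3, -3/2, -2): F = (-4.500, 4.000, -12.500).
Jacobian J = [[-2·x, 2·z + 3, 2·y], [0, 2, 2·z], [y - 1, x, 0]].
At the point, J = [[-6.000, -1.000, -3.000], [0.000, 2.000, -4.000], [-2.500, 3.000, 0.000]] (det J = -97.000).
Solving J·Δ = −F gives Δ = (-2.216, 2.320, 2.160).
Then the next iterate is (x, y, z)₁ = (0.784, 0.820, 0.160).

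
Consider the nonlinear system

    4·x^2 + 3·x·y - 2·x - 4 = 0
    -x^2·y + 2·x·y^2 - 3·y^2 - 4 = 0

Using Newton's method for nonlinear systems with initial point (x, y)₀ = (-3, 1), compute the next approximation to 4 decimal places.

(-1.5844, 0.6046)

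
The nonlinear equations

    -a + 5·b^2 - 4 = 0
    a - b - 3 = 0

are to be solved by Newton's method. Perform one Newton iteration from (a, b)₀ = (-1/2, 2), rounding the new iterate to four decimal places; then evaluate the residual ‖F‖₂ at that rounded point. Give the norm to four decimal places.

1.6765

At (-1/2, 2): F = (16.5000, -5.5000).
Jacobian J = [[-1, 10·b], [1, -1]].
At the point, J = [[-1.0000, 20.0000], [1.0000, -1.0000]] (det J = -19.0000).
Solving J·Δ = −F gives Δ = (4.9211, -0.5789).
Then the next iterate is (a, b)₁ = (4.4211, 1.4211).
Re-evaluating at (4.4211, 1.4211): F = (1.676526, 0.0000), so ‖F‖₂ = 1.6765.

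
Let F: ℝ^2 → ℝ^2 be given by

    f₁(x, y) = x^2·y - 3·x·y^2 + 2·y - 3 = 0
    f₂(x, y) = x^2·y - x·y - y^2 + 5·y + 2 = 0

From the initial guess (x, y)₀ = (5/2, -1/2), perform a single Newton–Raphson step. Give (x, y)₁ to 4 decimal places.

(-245.0000, -51.0000)

At (5/2, -1/2): F = (-9.0000, -2.6250).
Jacobian J = [[2·x·y - 3·y^2, x^2 - 6·x·y + 2], [2·x·y - y, x^2 - x - 2·y + 5]].
At the point, J = [[-3.2500, 15.7500], [-2.0000, 9.7500]] (det J = -0.1875).
Solving J·Δ = −F gives Δ = (-247.5000, -50.5000).
Then the next iterate is (x, y)₁ = (-245.0000, -51.0000).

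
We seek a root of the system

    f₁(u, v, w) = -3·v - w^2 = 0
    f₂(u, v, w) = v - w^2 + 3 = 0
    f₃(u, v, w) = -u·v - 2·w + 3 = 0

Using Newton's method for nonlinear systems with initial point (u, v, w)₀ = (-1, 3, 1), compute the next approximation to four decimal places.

(-1.3333, -0.7500, 1.6250)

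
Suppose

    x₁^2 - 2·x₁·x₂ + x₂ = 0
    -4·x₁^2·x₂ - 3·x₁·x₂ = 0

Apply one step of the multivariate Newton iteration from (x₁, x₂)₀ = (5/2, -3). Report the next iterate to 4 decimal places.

At (5/2, -3): F = (18.2500, 97.5000).
Jacobian J = [[2·x₁ - 2·x₂, -2·x₁ + 1], [-8·x₁·x₂ - 3·x₂, -4·x₁^2 - 3·x₁]].
At the point, J = [[11.0000, -4.0000], [69.0000, -32.5000]] (det J = -81.5000).
Solving J·Δ = −F gives Δ = (-2.4923, -2.2914).
Then the next iterate is (x₁, x₂)₁ = (0.0077, -5.2914).

(0.0077, -5.2914)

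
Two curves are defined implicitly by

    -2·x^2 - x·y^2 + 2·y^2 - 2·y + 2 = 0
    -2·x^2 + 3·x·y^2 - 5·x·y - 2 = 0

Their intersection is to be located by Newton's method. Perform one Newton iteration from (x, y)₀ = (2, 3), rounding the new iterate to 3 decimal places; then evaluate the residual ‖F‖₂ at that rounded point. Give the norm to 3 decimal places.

4.390

At (2, 3): F = (-12.000, 14.000).
Jacobian J = [[-4·x - y^2, -2·x·y + 4·y - 2], [-4·x + 3·y^2 - 5·y, 6·x·y - 5·x]].
At the point, J = [[-17.000, -2.000], [4.000, 26.000]] (det J = -434.000).
Solving J·Δ = −F gives Δ = (-0.654, -0.438).
Then the next iterate is (x, y)₁ = (1.346, 2.562).
Re-evaluating at (1.346, 2.562): F = (-2.45468, 3.63911), so ‖F‖₂ = 4.390.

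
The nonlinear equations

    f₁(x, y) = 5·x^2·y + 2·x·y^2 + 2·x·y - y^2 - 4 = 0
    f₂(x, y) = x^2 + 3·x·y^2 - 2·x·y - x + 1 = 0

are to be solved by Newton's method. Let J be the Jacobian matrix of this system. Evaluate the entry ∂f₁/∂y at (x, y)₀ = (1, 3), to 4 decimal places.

∂f₁/∂y = 5·x^2 + 4·x·y + 2·x - 2·y.
At (1, 3) this is 13.0000.

13.0000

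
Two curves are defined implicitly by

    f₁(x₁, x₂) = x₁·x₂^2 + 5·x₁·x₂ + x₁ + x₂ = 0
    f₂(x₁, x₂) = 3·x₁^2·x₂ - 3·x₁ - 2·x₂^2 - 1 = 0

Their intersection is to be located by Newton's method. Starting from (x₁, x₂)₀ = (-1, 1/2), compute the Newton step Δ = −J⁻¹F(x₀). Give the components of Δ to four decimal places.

(0.4476, -0.3143)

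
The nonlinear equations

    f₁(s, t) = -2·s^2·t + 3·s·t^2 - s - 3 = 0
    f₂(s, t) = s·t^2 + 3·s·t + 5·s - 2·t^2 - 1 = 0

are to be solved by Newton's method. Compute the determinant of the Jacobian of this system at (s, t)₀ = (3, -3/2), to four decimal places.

J = [[-4·s·t + 3·t^2 - 1, -2·s^2 + 6·s·t], [t^2 + 3·t + 5, 2·s·t + 3·s - 4·t]].
At the point, J = [[23.7500, -45.0000], [2.7500, 6.0000]].
det J = 266.2500.

266.2500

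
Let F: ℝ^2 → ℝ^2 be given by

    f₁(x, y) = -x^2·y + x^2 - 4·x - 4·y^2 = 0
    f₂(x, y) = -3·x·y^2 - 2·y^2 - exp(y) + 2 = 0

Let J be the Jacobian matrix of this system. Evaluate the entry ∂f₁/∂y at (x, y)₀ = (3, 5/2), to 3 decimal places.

-29.000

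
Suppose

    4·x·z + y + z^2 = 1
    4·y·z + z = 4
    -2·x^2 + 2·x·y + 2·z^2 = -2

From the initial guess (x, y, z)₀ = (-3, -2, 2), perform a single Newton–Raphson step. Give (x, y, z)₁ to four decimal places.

At (-3, -2, 2): F = (-23.0000, -18.0000, 4.0000).
Jacobian J = [[4·z, 1, 4·x + 2·z], [0, 4·z, 4·y + 1], [-4·x + 2·y, 2·x, 4·z]].
At the point, J = [[8.0000, 1.0000, -8.0000], [0.0000, 8.0000, -7.0000], [8.0000, -6.0000, 8.0000]] (det J = 632.0000).
Solving J·Δ = −F gives Δ = (1.5791, 1.2532, -1.1392).
Then the next iterate is (x, y, z)₁ = (-1.4209, -0.7468, 0.8608).

(-1.4209, -0.7468, 0.8608)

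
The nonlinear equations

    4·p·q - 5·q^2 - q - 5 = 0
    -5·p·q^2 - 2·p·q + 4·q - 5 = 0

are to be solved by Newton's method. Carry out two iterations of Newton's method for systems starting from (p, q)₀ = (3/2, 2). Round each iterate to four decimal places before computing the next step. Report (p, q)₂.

(1.5613, 0.0184)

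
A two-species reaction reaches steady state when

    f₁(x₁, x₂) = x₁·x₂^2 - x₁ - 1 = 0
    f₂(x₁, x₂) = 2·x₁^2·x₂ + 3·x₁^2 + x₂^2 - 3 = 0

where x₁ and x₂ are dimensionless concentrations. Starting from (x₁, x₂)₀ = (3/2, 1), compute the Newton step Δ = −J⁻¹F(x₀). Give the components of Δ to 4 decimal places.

At (3/2, 1): F = (-1.0000, 9.2500).
Jacobian J = [[x₂^2 - 1, 2·x₁·x₂], [4·x₁·x₂ + 6·x₁, 2·x₁^2 + 2·x₂]].
At the point, J = [[0.0000, 3.0000], [15.0000, 6.5000]] (det J = -45.0000).
Solving J·Δ = −F gives Δ = (-0.7611, 0.3333).

(-0.7611, 0.3333)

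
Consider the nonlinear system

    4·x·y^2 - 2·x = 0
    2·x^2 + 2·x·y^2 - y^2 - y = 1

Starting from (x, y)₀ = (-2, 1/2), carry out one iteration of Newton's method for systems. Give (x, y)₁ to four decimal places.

At (-2, 1/2): F = (2.0000, 5.2500).
Jacobian J = [[4·y^2 - 2, 8·x·y], [4·x + 2·y^2, 4·x·y - 2·y - 1]].
At the point, J = [[-1.0000, -8.0000], [-7.5000, -6.0000]] (det J = -54.0000).
Solving J·Δ = −F gives Δ = (0.5556, 0.1806).
Then the next iterate is (x, y)₁ = (-1.4444, 0.6806).

(-1.4444, 0.6806)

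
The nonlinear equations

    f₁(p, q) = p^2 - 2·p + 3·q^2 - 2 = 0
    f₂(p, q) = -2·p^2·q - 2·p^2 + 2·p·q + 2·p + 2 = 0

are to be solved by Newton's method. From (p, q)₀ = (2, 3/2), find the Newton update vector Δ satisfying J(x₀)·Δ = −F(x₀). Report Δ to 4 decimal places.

(-0.4173, -0.4350)

At (2, 3/2): F = (4.7500, -8.0000).
Jacobian J = [[2·p - 2, 6·q], [-4·p·q - 4·p + 2·q + 2, -2·p^2 + 2·p]].
At the point, J = [[2.0000, 9.0000], [-15.0000, -4.0000]] (det J = 127.0000).
Solving J·Δ = −F gives Δ = (-0.4173, -0.4350).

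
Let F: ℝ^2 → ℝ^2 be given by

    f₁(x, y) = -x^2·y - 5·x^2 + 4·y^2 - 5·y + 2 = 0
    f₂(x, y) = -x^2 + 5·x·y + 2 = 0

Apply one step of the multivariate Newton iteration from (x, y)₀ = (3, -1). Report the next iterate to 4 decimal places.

(1.5731, -0.5797)

At (3, -1): F = (-25.0000, -22.0000).
Jacobian J = [[-2·x·y - 10·x, -x^2 + 8·y - 5], [-2·x + 5·y, 5·x]].
At the point, J = [[-24.0000, -22.0000], [-11.0000, 15.0000]] (det J = -602.0000).
Solving J·Δ = −F gives Δ = (-1.4269, 0.4203).
Then the next iterate is (x, y)₁ = (1.5731, -0.5797).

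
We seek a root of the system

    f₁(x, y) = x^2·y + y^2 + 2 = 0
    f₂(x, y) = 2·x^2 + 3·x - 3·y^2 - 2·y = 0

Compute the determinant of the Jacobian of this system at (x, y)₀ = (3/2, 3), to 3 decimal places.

J = [[2·x·y, x^2 + 2·y], [4·x + 3, -6·y - 2]].
At the point, J = [[9.000, 8.250], [9.000, -20.000]].
det J = -254.250.

-254.250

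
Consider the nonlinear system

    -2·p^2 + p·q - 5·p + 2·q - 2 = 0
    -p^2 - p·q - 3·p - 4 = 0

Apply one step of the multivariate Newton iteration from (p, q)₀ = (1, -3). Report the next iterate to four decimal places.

At (1, -3): F = (-18.0000, -5.0000).
Jacobian J = [[-4·p + q - 5, p + 2], [-2·p - q - 3, -p]].
At the point, J = [[-12.0000, 3.0000], [-2.0000, -1.0000]] (det J = 18.0000).
Solving J·Δ = −F gives Δ = (-1.8333, -1.3333).
Then the next iterate is (p, q)₁ = (-0.8333, -4.3333).

(-0.8333, -4.3333)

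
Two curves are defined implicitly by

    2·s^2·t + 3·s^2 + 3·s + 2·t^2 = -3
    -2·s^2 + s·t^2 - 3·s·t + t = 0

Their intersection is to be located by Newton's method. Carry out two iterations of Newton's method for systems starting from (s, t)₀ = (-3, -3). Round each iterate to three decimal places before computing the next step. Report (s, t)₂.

(-1.514, -0.144)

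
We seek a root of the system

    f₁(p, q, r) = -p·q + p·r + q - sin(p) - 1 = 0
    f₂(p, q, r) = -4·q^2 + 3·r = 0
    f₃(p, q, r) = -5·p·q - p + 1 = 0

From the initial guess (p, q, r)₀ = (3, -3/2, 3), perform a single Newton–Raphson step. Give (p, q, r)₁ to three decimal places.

(-11.349, -6.351, 22.404)

At (3, -3/2, 3): F = (10.85888, 0.000, 20.500).
Jacobian J = [[-q + r - cos(p), -p + 1, p], [0, -8·q, 3], [-5·q - 1, -5·p, 0]].
At the point, J = [[5.48999, -2.000, 3.000], [0.000, 12.000, 3.000], [6.500, -15.000, 0.000]] (det J = -25.95034).
Solving J·Δ = −F gives Δ = (-14.349, -4.851, 19.404).
Then the next iterate is (p, q, r)₁ = (-11.349, -6.351, 22.404).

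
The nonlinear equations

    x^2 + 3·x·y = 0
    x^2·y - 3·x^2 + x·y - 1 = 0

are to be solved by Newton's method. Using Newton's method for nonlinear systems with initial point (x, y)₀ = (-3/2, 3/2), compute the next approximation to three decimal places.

At (-3/2, 3/2): F = (-4.500, -6.625).
Jacobian J = [[2·x + 3·y, 3·x], [2·x·y - 6·x + y, x^2 + x]].
At the point, J = [[1.500, -4.500], [6.000, 0.750]] (det J = 28.125).
Solving J·Δ = −F gives Δ = (1.180, -0.607).
Then the next iterate is (x, y)₁ = (-0.320, 0.893).

(-0.320, 0.893)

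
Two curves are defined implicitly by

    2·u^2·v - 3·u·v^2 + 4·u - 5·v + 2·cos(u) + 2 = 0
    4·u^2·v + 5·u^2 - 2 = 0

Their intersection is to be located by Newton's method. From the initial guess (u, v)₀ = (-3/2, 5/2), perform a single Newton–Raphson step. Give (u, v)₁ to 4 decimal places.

(-0.8362, 2.2912)

At (-3/2, 5/2): F = (23.016474, 31.7500).
Jacobian J = [[4·u·v - 3·v^2 - 2·sin(u) + 4, 2·u^2 - 6·u·v - 5], [8·u·v + 10·u, 4·u^2]].
At the point, J = [[-27.755010, 22.0000], [-45.0000, 9.0000]] (det J = 740.204910).
Solving J·Δ = −F gives Δ = (0.6638, -0.2088).
Then the next iterate is (u, v)₁ = (-0.8362, 2.2912).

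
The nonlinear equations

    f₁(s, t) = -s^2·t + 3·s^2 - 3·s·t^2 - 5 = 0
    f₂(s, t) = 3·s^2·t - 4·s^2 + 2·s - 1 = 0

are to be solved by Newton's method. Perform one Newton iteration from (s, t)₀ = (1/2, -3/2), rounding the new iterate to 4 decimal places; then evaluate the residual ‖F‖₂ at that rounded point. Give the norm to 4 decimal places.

4.7043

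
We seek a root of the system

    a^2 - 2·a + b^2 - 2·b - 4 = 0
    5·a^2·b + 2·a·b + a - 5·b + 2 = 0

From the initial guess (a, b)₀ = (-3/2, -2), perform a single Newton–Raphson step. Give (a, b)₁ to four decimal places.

At (-3/2, -2): F = (9.2500, -6.0000).
Jacobian J = [[2·a - 2, 2·b - 2], [10·a·b + 2·b + 1, 5·a^2 + 2·a - 5]].
At the point, J = [[-5.0000, -6.0000], [27.0000, 3.2500]] (det J = 145.7500).
Solving J·Δ = −F gives Δ = (0.0407, 1.5077).
Then the next iterate is (a, b)₁ = (-1.4593, -0.4923).

(-1.4593, -0.4923)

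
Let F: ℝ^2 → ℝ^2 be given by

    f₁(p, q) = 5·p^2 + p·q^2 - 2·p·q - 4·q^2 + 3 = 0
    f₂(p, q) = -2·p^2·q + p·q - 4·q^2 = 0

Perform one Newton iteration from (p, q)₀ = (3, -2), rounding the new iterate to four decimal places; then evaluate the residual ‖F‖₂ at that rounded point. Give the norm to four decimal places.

227.4969

At (3, -2): F = (56.0000, 14.0000).
Jacobian J = [[10·p + q^2 - 2·q, 2·p·q - 2·p - 8·q], [-4·p·q + q, -2·p^2 + p - 8·q]].
At the point, J = [[38.0000, -2.0000], [22.0000, 1.0000]] (det J = 82.0000).
Solving J·Δ = −F gives Δ = (-1.0244, 8.5366).
Then the next iterate is (p, q)₁ = (1.9756, 6.5366).
Re-evaluating at (1.9756, 6.5366): F = (-89.809258, -209.019490), so ‖F‖₂ = 227.4969.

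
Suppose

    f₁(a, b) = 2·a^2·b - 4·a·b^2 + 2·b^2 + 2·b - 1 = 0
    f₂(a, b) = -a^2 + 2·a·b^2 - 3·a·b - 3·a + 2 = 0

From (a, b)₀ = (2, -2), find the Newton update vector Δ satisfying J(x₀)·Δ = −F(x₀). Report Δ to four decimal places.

(-0.6652, 0.6974)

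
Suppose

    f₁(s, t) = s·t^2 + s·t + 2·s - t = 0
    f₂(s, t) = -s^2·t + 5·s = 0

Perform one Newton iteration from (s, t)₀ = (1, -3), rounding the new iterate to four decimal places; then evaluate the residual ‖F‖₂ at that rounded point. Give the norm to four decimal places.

4.0554

At (1, -3): F = (11.0000, 8.0000).
Jacobian J = [[t^2 + t + 2, 2·s·t + s - 1], [-2·s·t + 5, -s^2]].
At the point, J = [[8.0000, -6.0000], [11.0000, -1.0000]] (det J = 58.0000).
Solving J·Δ = −F gives Δ = (-0.6379, 0.9828).
Then the next iterate is (s, t)₁ = (0.3621, -2.0172).
Re-evaluating at (0.3621, -2.0172): F = (3.484391, 2.074988), so ‖F‖₂ = 4.0554.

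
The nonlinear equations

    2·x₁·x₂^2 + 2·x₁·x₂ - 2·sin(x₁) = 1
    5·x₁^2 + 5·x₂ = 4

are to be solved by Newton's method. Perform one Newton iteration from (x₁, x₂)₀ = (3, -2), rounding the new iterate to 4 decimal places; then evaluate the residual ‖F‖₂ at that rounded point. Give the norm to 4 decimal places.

6.1963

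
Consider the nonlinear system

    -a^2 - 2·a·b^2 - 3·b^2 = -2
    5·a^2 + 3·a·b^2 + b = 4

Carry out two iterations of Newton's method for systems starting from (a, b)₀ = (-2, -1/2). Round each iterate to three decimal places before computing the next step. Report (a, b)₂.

At (-2, -1/2): F = (-1.750, 14.000).
Jacobian J = [[-2·a - 2·b^2, -4·a·b - 6·b], [10·a + 3·b^2, 6·a·b + 1]].
At the point, J = [[3.500, -1.000], [-19.250, 7.000]] (det J = 5.250).
Solving J·Δ = −F gives Δ = (-0.333, -2.917).
Then the next iterate is (a, b)₁ = (-2.333, -3.417).
Round to (-2.333, -3.417) and repeat: F = (16.00914, -61.92210), J = [[-18.68578, -11.38544], [11.69767, 48.83117]].
Δ = (0.098, 1.244), so (a, b)₂ = (-2.235, -2.173).

(-2.235, -2.173)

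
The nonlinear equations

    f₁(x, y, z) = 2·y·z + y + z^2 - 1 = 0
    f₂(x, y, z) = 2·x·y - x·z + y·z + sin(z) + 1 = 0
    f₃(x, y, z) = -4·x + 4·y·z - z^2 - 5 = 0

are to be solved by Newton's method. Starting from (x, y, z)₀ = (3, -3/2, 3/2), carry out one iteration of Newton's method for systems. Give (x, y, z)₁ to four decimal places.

(5.1925, -0.3125, -1.8217)

At (3, -3/2, 3/2): F = (-4.7500, -13.752505, -28.2500).
Jacobian J = [[0, 2·z + 1, 2·y + 2·z], [2·y - z, 2·x + z, -x + y + cos(z)], [-4, 4·z, 4·y - 2·z]].
At the point, J = [[0.0000, 4.0000, 0.0000], [-4.5000, 7.5000, -4.429263], [-4.0000, 6.0000, -9.0000]] (det J = -91.131795).
Solving J·Δ = −F gives Δ = (2.1925, 1.1875, -3.3217).
Then the next iterate is (x, y, z)₁ = (5.1925, -0.3125, -1.8217).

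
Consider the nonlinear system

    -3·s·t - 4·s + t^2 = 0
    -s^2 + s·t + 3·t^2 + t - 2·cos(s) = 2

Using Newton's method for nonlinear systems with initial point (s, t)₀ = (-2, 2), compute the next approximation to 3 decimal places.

(-0.579, 1.021)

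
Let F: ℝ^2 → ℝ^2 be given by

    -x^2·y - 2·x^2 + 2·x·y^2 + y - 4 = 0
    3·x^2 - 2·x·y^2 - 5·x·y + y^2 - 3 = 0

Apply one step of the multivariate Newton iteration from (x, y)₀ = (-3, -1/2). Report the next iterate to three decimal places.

At (-3, -1/2): F = (-19.500, 18.250).
Jacobian J = [[-2·x·y - 4·x + 2·y^2, -x^2 + 4·x·y + 1], [6·x - 2·y^2 - 5·y, -4·x·y - 5·x + 2·y]].
At the point, J = [[9.500, -2.000], [-16.000, 8.000]] (det J = 44.000).
Solving J·Δ = −F gives Δ = (2.716, 3.151).
Then the next iterate is (x, y)₁ = (-0.284, 2.651).

(-0.284, 2.651)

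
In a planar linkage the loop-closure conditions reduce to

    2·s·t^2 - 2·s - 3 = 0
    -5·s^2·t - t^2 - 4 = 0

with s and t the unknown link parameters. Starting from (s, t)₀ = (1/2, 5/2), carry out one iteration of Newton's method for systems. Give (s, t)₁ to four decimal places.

At (1/2, 5/2): F = (2.2500, -13.3750).
Jacobian J = [[2·t^2 - 2, 4·s·t], [-10·s·t, -5·s^2 - 2·t]].
At the point, J = [[10.5000, 5.0000], [-12.5000, -6.2500]] (det J = -3.1250).
Solving J·Δ = −F gives Δ = (16.9000, -35.9400).
Then the next iterate is (s, t)₁ = (17.4000, -33.4400).

(17.4000, -33.4400)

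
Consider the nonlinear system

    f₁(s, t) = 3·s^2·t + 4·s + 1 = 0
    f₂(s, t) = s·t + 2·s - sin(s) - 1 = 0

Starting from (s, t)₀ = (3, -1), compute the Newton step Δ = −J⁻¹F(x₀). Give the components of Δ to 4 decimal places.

(-0.9630, 0.0192)

At (3, -1): F = (-14.0000, 1.858880).
Jacobian J = [[6·s·t + 4, 3·s^2], [t - cos(s) + 2, s]].
At the point, J = [[-14.0000, 27.0000], [1.989992, 3.0000]] (det J = -95.729797).
Solving J·Δ = −F gives Δ = (-0.9630, 0.0192).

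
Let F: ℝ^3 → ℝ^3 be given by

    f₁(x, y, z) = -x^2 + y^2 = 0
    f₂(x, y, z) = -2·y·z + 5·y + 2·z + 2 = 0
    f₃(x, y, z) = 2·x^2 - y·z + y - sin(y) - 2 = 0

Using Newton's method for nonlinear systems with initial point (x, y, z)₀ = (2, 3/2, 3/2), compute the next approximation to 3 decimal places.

(5.035, 6.130, 18.760)

At (2, 3/2, 3/2): F = (-1.750, 8.000, 4.25251).
Jacobian J = [[-2·x, 2·y, 0], [0, -2·z + 5, -2·y + 2], [4·x, -z - cos(y) + 1, -y]].
At the point, J = [[-4.000, 3.000, 0.000], [0.000, 2.000, -1.000], [8.000, -0.57074, -1.500]] (det J = -9.71705).
Solving J·Δ = −F gives Δ = (3.035, 4.630, 17.260).
Then the next iterate is (x, y, z)₁ = (5.035, 6.130, 18.760).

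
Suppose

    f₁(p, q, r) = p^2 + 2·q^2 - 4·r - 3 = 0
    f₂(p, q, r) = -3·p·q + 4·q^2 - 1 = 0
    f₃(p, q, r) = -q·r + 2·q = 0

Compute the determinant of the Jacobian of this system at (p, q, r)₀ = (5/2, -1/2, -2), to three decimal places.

J = [[2·p, 4·q, -4], [-3·q, -3·p + 8·q, 0], [0, -r + 2, -q]].
At the point, J = [[5.000, -2.000, -4.000], [1.500, -11.500, 0.000], [0.000, 4.000, 0.500]].
det J = -51.250.

-51.250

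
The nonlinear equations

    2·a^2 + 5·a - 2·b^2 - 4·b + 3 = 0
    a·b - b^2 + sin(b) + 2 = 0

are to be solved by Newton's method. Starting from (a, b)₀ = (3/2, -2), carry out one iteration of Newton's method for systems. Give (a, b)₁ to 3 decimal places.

(-0.063, -1.452)

At (3/2, -2): F = (15.000, -5.90930).
Jacobian J = [[4·a + 5, -4·b - 4], [b, a - 2·b + cos(b)]].
At the point, J = [[11.000, 4.000], [-2.000, 5.08385]] (det J = 63.92238).
Solving J·Δ = −F gives Δ = (-1.563, 0.548).
Then the next iterate is (a, b)₁ = (-0.063, -1.452).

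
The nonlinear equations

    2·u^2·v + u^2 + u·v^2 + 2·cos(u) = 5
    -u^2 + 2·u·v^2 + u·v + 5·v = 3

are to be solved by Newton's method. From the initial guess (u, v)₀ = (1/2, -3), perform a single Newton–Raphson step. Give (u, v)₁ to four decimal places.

At (1/2, -3): F = (0.005165, -10.7500).
Jacobian J = [[4·u·v + 2·u + v^2 - 2·sin(u), 2·u^2 + 2·u·v], [-2·u + 2·v^2 + v, 4·u·v + u + 5]].
At the point, J = [[3.041149, -2.5000], [14.0000, -0.5000]] (det J = 33.479426).
Solving J·Δ = −F gives Δ = (0.8028, 0.9787).
Then the next iterate is (u, v)₁ = (1.3028, -2.0213).

(1.3028, -2.0213)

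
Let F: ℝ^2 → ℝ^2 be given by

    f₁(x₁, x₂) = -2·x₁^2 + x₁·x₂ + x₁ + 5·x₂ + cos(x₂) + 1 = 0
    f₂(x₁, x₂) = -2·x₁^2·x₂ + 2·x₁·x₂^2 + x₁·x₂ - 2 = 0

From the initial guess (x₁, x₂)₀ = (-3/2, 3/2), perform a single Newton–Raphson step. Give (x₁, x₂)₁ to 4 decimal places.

(-1.2600, 0.5567)

At (-3/2, 3/2): F = (0.320737, -17.7500).
Jacobian J = [[-4·x₁ + x₂ + 1, x₁ - sin(x₂) + 5], [-4·x₁·x₂ + 2·x₂^2 + x₂, -2·x₁^2 + 4·x₁·x₂ + x₁]].
At the point, J = [[8.5000, 2.502505], [15.0000, -15.0000]] (det J = -165.037575).
Solving J·Δ = −F gives Δ = (0.2400, -0.9433).
Then the next iterate is (x₁, x₂)₁ = (-1.2600, 0.5567).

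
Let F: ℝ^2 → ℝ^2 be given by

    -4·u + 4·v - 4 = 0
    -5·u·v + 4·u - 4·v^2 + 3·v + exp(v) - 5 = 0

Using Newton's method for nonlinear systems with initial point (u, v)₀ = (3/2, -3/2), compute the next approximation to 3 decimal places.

At (3/2, -3/2): F = (-16.000, -1.02687).
Jacobian J = [[-4, 4], [-5·v + 4, -5·u - 8·v + exp(v) + 3]].
At the point, J = [[-4.000, 4.000], [11.500, 7.72313]] (det J = -76.89252).
Solving J·Δ = −F gives Δ = (-1.554, 2.446).
Then the next iterate is (u, v)₁ = (-0.054, 0.946).

(-0.054, 0.946)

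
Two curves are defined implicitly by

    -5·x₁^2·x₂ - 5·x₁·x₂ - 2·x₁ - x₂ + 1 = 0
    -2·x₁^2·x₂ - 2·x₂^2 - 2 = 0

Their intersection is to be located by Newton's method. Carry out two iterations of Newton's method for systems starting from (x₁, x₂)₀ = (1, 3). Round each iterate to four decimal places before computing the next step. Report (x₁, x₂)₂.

(0.4816, 0.4230)

At (1, 3): F = (-34.0000, -26.0000).
Jacobian J = [[-10·x₁·x₂ - 5·x₂ - 2, -5·x₁^2 - 5·x₁ - 1], [-4·x₁·x₂, -2·x₁^2 - 4·x₂]].
At the point, J = [[-47.0000, -11.0000], [-12.0000, -14.0000]] (det J = 526.0000).
Solving J·Δ = −F gives Δ = (-0.3612, -1.5475).
Then the next iterate is (x₁, x₂)₁ = (0.6388, 1.4525).
Round to (0.6388, 1.4525) and repeat: F = (-9.332960, -7.404943), J = [[-18.541070, -6.234327], [-3.711428, -6.626131]].
Δ = (-0.1572, -1.0295), so (x₁, x₂)₂ = (0.4816, 0.4230).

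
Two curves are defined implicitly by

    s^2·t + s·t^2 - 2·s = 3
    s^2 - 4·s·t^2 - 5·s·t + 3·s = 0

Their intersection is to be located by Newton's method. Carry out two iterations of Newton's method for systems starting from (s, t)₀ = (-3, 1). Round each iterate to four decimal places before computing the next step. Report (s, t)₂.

At (-3, 1): F = (9.0000, 27.0000).
Jacobian J = [[2·s·t + t^2 - 2, s^2 + 2·s·t], [2·s - 4·t^2 - 5·t + 3, -8·s·t - 5·s]].
At the point, J = [[-7.0000, 3.0000], [-12.0000, 39.0000]] (det J = -237.0000).
Solving J·Δ = −F gives Δ = (1.1392, -0.3418).
Then the next iterate is (s, t)₁ = (-1.8608, 0.6582).
Round to (-1.8608, 0.6582) and repeat: F = (2.194519, 7.228666), J = [[-4.016330, 1.013020], [-5.745509, 19.102228]].
Δ = (0.4880, -0.2316), so (s, t)₂ = (-1.3728, 0.4266).

(-1.3728, 0.4266)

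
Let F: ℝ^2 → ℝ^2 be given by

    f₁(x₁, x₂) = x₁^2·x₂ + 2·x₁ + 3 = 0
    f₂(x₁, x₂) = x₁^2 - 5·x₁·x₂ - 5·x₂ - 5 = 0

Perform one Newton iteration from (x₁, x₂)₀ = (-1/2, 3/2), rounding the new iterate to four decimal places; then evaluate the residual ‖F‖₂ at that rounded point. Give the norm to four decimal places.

At (-1/2, 3/2): F = (2.3750, -8.5000).
Jacobian J = [[2·x₁·x₂ + 2, x₁^2], [2·x₁ - 5·x₂, -5·x₁ - 5]].
At the point, J = [[0.5000, 0.2500], [-8.5000, -2.5000]] (det J = 0.8750).
Solving J·Δ = −F gives Δ = (4.3571, -18.2143).
Then the next iterate is (x₁, x₂)₁ = (3.8571, -16.7143).
Re-evaluating at (3.8571, -16.7143): F = (-237.948125, 415.792353), so ‖F‖₂ = 479.0643.

479.0643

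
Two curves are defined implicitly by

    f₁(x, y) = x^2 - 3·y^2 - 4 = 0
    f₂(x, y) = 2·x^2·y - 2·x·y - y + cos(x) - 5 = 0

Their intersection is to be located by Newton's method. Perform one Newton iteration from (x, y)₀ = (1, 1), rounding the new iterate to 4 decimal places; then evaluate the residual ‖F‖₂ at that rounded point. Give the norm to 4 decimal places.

At (1, 1): F = (-6.0000, -5.459698).
Jacobian J = [[2·x, -6·y], [4·x·y - 2·y - sin(x), 2·x^2 - 2·x - 1]].
At the point, J = [[2.0000, -6.0000], [1.158529, -1.0000]] (det J = 4.951174).
Solving J·Δ = −F gives Δ = (5.4044, 0.8015).
Then the next iterate is (x, y)₁ = (6.4044, 1.8015).
Re-evaluating at (6.4044, 1.8015): F = (27.280133, 118.897980), so ‖F‖₂ = 121.9874.

121.9874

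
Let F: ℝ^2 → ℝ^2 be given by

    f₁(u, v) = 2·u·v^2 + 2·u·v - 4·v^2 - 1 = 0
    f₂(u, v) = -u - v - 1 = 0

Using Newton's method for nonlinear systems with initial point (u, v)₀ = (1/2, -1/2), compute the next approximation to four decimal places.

At (1/2, -1/2): F = (-2.2500, -1.0000).
Jacobian J = [[2·v^2 + 2·v, 4·u·v + 2·u - 8·v], [-1, -1]].
At the point, J = [[-0.5000, 4.0000], [-1.0000, -1.0000]] (det J = 4.5000).
Solving J·Δ = −F gives Δ = (-1.3889, 0.3889).
Then the next iterate is (u, v)₁ = (-0.8889, -0.1111).

(-0.8889, -0.1111)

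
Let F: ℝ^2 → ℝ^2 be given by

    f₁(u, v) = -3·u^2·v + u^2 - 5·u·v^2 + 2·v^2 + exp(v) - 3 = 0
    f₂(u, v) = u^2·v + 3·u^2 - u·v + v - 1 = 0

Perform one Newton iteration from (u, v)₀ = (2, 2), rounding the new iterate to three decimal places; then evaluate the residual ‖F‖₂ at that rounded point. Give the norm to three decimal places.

13.357

At (2, 2): F = (-47.61094, 17.000).
Jacobian J = [[-6·u·v + 2·u - 5·v^2, -3·u^2 - 10·u·v + 4·v + exp(v)], [2·u·v + 6·u - v, u^2 - u + 1]].
At the point, J = [[-40.000, -36.61094], [18.000, 3.000]] (det J = 538.99699).
Solving J·Δ = −F gives Δ = (-0.890, -0.328).
Then the next iterate is (u, v)₁ = (1.110, 1.672).
Re-evaluating at (1.110, 1.672): F = (-12.54963, 4.57245), so ‖F‖₂ = 13.357.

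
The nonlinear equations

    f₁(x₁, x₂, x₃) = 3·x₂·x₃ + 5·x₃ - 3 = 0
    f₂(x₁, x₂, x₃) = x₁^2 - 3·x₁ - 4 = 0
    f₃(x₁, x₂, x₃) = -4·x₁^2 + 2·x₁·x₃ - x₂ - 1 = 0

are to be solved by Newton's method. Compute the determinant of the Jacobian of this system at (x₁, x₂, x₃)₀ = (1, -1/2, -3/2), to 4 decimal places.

J = [[0, 3·x₃, 3·x₂ + 5], [2·x₁ - 3, 0, 0], [-8·x₁ + 2·x₃, -1, 2·x₁]].
At the point, J = [[0.0000, -4.5000, 3.5000], [-1.0000, 0.0000, 0.0000], [-11.0000, -1.0000, 2.0000]].
det J = -5.5000.

-5.5000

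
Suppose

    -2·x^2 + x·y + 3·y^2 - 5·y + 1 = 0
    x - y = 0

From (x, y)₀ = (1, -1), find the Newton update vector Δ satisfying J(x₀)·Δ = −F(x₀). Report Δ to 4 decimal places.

(-0.9333, 1.0667)

At (1, -1): F = (6.0000, 2.0000).
Jacobian J = [[-4·x + y, x + 6·y - 5], [1, -1]].
At the point, J = [[-5.0000, -10.0000], [1.0000, -1.0000]] (det J = 15.0000).
Solving J·Δ = −F gives Δ = (-0.9333, 1.0667).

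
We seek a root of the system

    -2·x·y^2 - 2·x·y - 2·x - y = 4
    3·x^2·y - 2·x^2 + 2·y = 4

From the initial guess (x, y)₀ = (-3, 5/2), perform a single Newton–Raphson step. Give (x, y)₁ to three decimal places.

At (-3, 5/2): F = (52.000, 50.500).
Jacobian J = [[-2·y^2 - 2·y - 2, -4·x·y - 2·x - 1], [6·x·y - 4·x, 3·x^2 + 2]].
At the point, J = [[-19.500, 35.000], [-33.000, 29.000]] (det J = 589.500).
Solving J·Δ = −F gives Δ = (0.440, -1.240).
Then the next iterate is (x, y)₁ = (-2.560, 1.260).

(-2.560, 1.260)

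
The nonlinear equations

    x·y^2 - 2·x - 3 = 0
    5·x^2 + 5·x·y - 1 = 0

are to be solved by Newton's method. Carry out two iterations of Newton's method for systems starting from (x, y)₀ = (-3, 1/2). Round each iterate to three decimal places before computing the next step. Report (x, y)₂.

(0.327, -1.872)

At (-3, 1/2): F = (2.250, 36.500).
Jacobian J = [[y^2 - 2, 2·x·y], [10·x + 5·y, 5·x]].
At the point, J = [[-1.750, -3.000], [-27.500, -15.000]] (det J = -56.250).
Solving J·Δ = −F gives Δ = (1.347, -0.036).
Then the next iterate is (x, y)₁ = (-1.653, 0.464).
Round to (-1.653, 0.464) and repeat: F = (-0.04988, 8.82709), J = [[-1.78470, -1.53398], [-14.210, -8.265]].
Δ = (1.980, -2.336), so (x, y)₂ = (0.327, -1.872).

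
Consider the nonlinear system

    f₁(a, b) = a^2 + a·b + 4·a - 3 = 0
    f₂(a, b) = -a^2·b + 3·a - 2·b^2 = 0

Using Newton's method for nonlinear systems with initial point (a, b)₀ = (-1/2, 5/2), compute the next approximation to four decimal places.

At (-1/2, 5/2): F = (-6.0000, -14.6250).
Jacobian J = [[2·a + b + 4, a], [-2·a·b + 3, -a^2 - 4·b]].
At the point, J = [[5.5000, -0.5000], [5.5000, -10.2500]] (det J = -53.6250).
Solving J·Δ = −F gives Δ = (1.0105, -0.8846).
Then the next iterate is (a, b)₁ = (0.5105, 1.6154).

(0.5105, 1.6154)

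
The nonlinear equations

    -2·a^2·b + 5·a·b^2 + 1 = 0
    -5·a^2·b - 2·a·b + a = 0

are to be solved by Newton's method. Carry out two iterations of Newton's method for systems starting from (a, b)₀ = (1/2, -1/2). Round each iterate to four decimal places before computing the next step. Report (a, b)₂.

At (1/2, -1/2): F = (1.8750, 1.6250).
Jacobian J = [[-4·a·b + 5·b^2, -2·a^2 + 10·a·b], [-10·a·b - 2·b + 1, -5·a^2 - 2·a]].
At the point, J = [[2.2500, -3.0000], [4.5000, -2.2500]] (det J = 8.4375).
Solving J·Δ = −F gives Δ = (-0.0778, 0.5667).
Then the next iterate is (a, b)₁ = (0.4222, 0.0667).
Round to (0.4222, 0.0667) and repeat: F = (0.985613, 0.306431), J = [[-0.090399, -0.074898], [0.584993, -1.735664]].
Δ = (8.4086, 3.0106), so (a, b)₂ = (8.8308, 3.0773).

(8.8308, 3.0773)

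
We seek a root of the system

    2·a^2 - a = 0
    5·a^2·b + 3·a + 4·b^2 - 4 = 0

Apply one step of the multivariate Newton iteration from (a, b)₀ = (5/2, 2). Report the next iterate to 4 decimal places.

(1.3889, 1.5109)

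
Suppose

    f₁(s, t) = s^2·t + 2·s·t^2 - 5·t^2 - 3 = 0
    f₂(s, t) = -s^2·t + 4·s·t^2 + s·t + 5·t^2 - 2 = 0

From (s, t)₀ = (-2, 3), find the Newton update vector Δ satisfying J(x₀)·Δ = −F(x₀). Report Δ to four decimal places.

At (-2, 3): F = (-72.0000, -47.0000).
Jacobian J = [[2·s·t + 2·t^2, s^2 + 4·s·t - 10·t], [-2·s·t + 4·t^2 + t, -s^2 + 8·s·t + s + 10·t]].
At the point, J = [[6.0000, -50.0000], [51.0000, -24.0000]] (det J = 2406.0000).
Solving J·Δ = −F gives Δ = (0.2585, -1.4090).

(0.2585, -1.4090)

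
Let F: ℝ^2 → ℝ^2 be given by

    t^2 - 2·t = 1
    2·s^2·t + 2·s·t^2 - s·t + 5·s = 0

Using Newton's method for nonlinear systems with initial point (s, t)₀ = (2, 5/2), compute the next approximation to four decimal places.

(0.6333, 2.4167)

At (2, 5/2): F = (0.2500, 50.0000).
Jacobian J = [[0, 2·t - 2], [4·s·t + 2·t^2 - t + 5, 2·s^2 + 4·s·t - s]].
At the point, J = [[0.0000, 3.0000], [35.0000, 26.0000]] (det J = -105.0000).
Solving J·Δ = −F gives Δ = (-1.3667, -0.0833).
Then the next iterate is (s, t)₁ = (0.6333, 2.4167).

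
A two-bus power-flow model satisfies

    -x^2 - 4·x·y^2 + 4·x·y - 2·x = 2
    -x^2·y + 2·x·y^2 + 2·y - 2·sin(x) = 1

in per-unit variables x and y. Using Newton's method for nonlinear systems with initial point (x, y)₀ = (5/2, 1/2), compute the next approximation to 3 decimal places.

(0.708, 3.646)

At (5/2, 1/2): F = (-10.750, -3.07194).
Jacobian J = [[-2·x - 4·y^2 + 4·y - 2, -8·x·y + 4·x], [-2·x·y + 2·y^2 - 2·cos(x), -x^2 + 4·x·y + 2]].
At the point, J = [[-6.000, 0.000], [-0.39771, 0.750]] (det J = -4.500).
Solving J·Δ = −F gives Δ = (-1.792, 3.146).
Then the next iterate is (x, y)₁ = (0.708, 3.646).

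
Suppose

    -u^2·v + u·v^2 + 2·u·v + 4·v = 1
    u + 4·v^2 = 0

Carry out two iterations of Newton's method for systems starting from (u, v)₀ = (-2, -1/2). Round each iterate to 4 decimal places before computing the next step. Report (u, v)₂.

(-1.7721, -0.6656)

At (-2, -1/2): F = (0.5000, -1.0000).
Jacobian J = [[-2·u·v + v^2 + 2·v, -u^2 + 2·u·v + 2·u + 4], [1, 8·v]].
At the point, J = [[-2.7500, -2.0000], [1.0000, -4.0000]] (det J = 13.0000).
Solving J·Δ = −F gives Δ = (0.3077, -0.1731).
Then the next iterate is (u, v)₁ = (-1.6923, -0.6731).
Round to (-1.6923, -0.6731) and repeat: F = (-0.253268, 0.119954), J = [[-3.171311, 0.029695], [1.0000, -5.3848]].
Δ = (-0.0798, 0.0075), so (u, v)₂ = (-1.7721, -0.6656).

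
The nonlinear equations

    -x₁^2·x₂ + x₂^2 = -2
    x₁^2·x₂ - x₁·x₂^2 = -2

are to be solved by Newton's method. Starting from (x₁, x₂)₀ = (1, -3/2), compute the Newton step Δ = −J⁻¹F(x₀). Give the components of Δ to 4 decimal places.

At (1, -3/2): F = (5.7500, -1.7500).
Jacobian J = [[-2·x₁·x₂, -x₁^2 + 2·x₂], [2·x₁·x₂ - x₂^2, x₁^2 - 2·x₁·x₂]].
At the point, J = [[3.0000, -4.0000], [-5.2500, 4.0000]] (det J = -9.0000).
Solving J·Δ = −F gives Δ = (1.7778, 2.7708).

(1.7778, 2.7708)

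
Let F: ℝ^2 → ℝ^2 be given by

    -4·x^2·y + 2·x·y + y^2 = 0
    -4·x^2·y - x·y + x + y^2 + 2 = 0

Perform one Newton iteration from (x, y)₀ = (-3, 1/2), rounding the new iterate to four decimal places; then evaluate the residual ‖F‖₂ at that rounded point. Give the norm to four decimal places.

At (-3, 1/2): F = (-20.7500, -17.2500).
Jacobian J = [[-8·x·y + 2·y, -4·x^2 + 2·x + 2·y], [-8·x·y - y + 1, -4·x^2 - x + 2·y]].
At the point, J = [[13.0000, -41.0000], [12.5000, -32.0000]] (det J = 96.5000).
Solving J·Δ = −F gives Δ = (0.4482, -0.3640).
Then the next iterate is (x, y)₁ = (-2.5518, 0.1360).
Re-evaluating at (-2.5518, 0.1360): F = (-4.217949, -3.728615), so ‖F‖₂ = 5.6297.

5.6297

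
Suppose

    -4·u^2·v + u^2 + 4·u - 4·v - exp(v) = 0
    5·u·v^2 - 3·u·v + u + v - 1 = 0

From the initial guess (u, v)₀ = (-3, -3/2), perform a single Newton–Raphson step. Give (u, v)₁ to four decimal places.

At (-3, -3/2): F = (56.776870, -52.7500).
Jacobian J = [[-8·u·v + 2·u + 4, -4·u^2 - exp(v) - 4], [5·v^2 - 3·v + 1, 10·u·v - 3·u + 1]].
At the point, J = [[-38.0000, -40.223130], [16.7500, 55.0000]] (det J = -1416.262570).
Solving J·Δ = −F gives Δ = (0.7068, 0.7439).
Then the next iterate is (u, v)₁ = (-2.2932, -0.7561).

(-2.2932, -0.7561)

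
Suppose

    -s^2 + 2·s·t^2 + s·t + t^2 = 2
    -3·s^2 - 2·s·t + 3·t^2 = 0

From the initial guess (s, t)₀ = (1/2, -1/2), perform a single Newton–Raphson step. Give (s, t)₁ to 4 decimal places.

(-8.2500, 4.0000)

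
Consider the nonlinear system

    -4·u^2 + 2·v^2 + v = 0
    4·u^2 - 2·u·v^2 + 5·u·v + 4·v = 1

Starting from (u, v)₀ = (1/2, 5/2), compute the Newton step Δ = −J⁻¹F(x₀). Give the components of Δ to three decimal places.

(-1.780, -1.920)

At (1/2, 5/2): F = (14.000, 10.000).
Jacobian J = [[-8·u, 4·v + 1], [8·u - 2·v^2 + 5·v, -4·u·v + 5·u + 4]].
At the point, J = [[-4.000, 11.000], [4.000, 1.500]] (det J = -50.000).
Solving J·Δ = −F gives Δ = (-1.780, -1.920).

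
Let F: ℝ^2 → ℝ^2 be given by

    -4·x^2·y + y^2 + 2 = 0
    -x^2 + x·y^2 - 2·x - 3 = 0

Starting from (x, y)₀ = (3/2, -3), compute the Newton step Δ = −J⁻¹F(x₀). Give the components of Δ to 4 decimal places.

(-0.9972, 0.1402)

At (3/2, -3): F = (38.0000, 5.2500).
Jacobian J = [[-8·x·y, -4·x^2 + 2·y], [-2·x + y^2 - 2, 2·x·y]].
At the point, J = [[36.0000, -15.0000], [4.0000, -9.0000]] (det J = -264.0000).
Solving J·Δ = −F gives Δ = (-0.9972, 0.1402).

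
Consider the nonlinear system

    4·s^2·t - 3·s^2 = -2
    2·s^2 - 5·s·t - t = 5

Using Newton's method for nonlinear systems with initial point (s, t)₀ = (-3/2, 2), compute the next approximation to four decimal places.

At (-3/2, 2): F = (13.2500, 12.5000).
Jacobian J = [[8·s·t - 6·s, 4·s^2], [4·s - 5·t, -5·s - 1]].
At the point, J = [[-15.0000, 9.0000], [-16.0000, 6.5000]] (det J = 46.5000).
Solving J·Δ = −F gives Δ = (0.5672, -0.5269).
Then the next iterate is (s, t)₁ = (-0.9328, 1.4731).

(-0.9328, 1.4731)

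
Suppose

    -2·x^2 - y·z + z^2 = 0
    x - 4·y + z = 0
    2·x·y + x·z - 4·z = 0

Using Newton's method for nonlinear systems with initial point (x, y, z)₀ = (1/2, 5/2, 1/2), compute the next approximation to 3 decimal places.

(0.575, 0.187, 0.171)

At (1/2, 5/2, 1/2): F = (-1.500, -9.000, 0.750).
Jacobian J = [[-4·x, -z, -y + 2·z], [1, -4, 1], [2·y + z, 2·x, x - 4]].
At the point, J = [[-2.000, -0.500, -1.500], [1.000, -4.000, 1.000], [5.500, 1.000, -3.500]] (det J = -65.000).
Solving J·Δ = −F gives Δ = (0.075, -2.313, -0.329).
Then the next iterate is (x, y, z)₁ = (0.575, 0.187, 0.171).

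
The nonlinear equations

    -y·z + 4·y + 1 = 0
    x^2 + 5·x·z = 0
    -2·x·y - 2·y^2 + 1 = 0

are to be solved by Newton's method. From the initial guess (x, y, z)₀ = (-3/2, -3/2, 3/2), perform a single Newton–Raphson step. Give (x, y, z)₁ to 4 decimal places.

(33.4167, -12.2500, 21.2500)

At (-3/2, -3/2, 3/2): F = (-2.7500, -9.0000, -8.0000).
Jacobian J = [[0, -z + 4, -y], [2·x + 5·z, 0, 5·x], [-2·y, -2·x - 4·y, 0]].
At the point, J = [[0.0000, 2.5000, 1.5000], [4.5000, 0.0000, -7.5000], [3.0000, 9.0000, 0.0000]] (det J = 4.5000).
Solving J·Δ = −F gives Δ = (34.9167, -10.7500, 19.7500).
Then the next iterate is (x, y, z)₁ = (33.4167, -12.2500, 21.2500).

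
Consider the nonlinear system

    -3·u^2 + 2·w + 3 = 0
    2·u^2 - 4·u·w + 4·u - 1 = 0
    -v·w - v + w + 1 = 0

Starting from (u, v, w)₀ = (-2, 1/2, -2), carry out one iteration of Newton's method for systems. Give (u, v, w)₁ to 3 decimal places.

(-1.205, 0.136, -0.273)

At (-2, 1/2, -2): F = (-13.000, -17.000, -0.500).
Jacobian J = [[-6·u, 0, 2], [4·u - 4·w + 4, 0, -4·u], [0, -w - 1, -v + 1]].
At the point, J = [[12.000, 0.000, 2.000], [4.000, 0.000, 8.000], [0.000, 1.000, 0.500]] (det J = -88.000).
Solving J·Δ = −F gives Δ = (0.795, -0.364, 1.727).
Then the next iterate is (u, v, w)₁ = (-1.205, 0.136, -0.273).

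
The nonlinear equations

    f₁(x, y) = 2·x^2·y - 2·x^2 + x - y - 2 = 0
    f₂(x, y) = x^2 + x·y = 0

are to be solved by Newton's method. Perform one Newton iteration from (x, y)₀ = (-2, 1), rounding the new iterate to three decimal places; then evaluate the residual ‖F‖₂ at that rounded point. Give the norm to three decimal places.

At (-2, 1): F = (-5.000, 2.000).
Jacobian J = [[4·x·y - 4·x + 1, 2·x^2 - 1], [2·x + y, x]].
At the point, J = [[1.000, 7.000], [-3.000, -2.000]] (det J = 19.000).
Solving J·Δ = −F gives Δ = (0.211, 0.684).
Then the next iterate is (x, y)₁ = (-1.789, 1.684).
Re-evaluating at (-1.789, 1.684): F = (-1.09469, 0.18784), so ‖F‖₂ = 1.111.

1.111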